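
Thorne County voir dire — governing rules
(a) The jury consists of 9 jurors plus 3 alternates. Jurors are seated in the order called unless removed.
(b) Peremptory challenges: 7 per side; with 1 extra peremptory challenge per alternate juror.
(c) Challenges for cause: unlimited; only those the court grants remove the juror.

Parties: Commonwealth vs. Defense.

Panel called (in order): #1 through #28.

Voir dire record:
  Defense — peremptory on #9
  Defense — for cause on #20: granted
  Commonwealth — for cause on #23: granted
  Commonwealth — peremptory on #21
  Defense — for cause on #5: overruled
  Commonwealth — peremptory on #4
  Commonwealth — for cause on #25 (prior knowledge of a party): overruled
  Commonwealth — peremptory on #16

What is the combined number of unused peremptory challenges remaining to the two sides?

Commonwealth allotment: 7 base + 1 × 3 alternates = 10. Defense allotment: 7 base + 1 × 3 alternates = 10.
Commonwealth peremptories used: #21, #4, #16 — 3 (for-cause on #23, #25 don't count).
Defense peremptories used: #9 — 1 (for-cause on #20, #5 don't count).
Remaining: (10 − 3) + (10 − 1) = 16.

16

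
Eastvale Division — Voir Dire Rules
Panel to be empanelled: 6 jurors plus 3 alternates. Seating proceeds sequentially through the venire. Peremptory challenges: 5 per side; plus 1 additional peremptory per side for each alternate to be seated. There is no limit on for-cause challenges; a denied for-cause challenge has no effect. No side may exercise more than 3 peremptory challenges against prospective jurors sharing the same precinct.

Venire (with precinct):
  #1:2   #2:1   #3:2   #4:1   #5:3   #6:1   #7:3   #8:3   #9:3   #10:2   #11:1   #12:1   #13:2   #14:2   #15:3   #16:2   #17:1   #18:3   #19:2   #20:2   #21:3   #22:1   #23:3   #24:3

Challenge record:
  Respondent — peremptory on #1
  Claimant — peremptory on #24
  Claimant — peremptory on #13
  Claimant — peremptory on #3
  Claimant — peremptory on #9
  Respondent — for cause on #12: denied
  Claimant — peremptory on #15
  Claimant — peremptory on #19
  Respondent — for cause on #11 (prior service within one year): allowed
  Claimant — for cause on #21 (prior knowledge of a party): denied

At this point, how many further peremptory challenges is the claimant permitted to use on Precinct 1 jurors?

2

Claimant peremptories so far: #24, #13, #3, #9, #15, #19 — 6 of 8 used, 2 left overall.
Against Precinct 1: none yet — per-precinct cap 3 leaves 3.
Binding limit: min(2, 3) = 2.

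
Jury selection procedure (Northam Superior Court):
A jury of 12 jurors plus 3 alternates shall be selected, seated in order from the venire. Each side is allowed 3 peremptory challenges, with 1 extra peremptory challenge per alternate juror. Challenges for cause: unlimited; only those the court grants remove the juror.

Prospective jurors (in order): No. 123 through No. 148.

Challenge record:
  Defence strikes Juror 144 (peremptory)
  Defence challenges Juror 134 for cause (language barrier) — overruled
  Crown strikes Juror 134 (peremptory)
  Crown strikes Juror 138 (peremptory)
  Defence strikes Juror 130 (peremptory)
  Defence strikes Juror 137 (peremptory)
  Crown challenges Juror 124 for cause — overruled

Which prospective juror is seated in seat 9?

132

Removed: #130, #134, #137, #138, #144. (#124 stays — for-cause denied.)
Seating in order: seats 1–12 → #123, #124, #125, #126, #127, #128, #129, #131, #132, #133, #135, #136; alternates → #139, #140, #141.
So seat 9 is #132.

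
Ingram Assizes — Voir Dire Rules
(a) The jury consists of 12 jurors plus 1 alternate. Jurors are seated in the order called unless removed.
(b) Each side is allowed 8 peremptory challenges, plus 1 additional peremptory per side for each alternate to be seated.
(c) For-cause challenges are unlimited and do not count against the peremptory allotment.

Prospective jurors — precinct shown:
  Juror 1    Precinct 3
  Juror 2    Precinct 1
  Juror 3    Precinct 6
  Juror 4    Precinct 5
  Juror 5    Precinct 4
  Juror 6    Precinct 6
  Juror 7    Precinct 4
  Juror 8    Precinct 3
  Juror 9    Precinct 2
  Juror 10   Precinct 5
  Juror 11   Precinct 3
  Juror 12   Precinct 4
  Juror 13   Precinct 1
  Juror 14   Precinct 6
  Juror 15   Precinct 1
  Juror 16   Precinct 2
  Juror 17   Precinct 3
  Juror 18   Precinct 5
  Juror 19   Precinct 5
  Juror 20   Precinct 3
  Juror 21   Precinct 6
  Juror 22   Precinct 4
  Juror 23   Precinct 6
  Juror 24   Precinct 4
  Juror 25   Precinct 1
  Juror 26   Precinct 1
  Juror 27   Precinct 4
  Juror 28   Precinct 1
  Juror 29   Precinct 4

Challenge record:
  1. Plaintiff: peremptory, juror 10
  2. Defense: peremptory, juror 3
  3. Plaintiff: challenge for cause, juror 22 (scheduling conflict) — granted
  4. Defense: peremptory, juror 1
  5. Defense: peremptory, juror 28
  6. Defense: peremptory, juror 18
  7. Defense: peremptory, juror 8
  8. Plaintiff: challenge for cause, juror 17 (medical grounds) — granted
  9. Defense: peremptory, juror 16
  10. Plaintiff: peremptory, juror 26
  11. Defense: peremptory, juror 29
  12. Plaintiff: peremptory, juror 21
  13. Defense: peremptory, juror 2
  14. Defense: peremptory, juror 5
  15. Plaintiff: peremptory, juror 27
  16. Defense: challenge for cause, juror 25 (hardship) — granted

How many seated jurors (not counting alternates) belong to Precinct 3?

2

Removed: #1, #2, #3, #5, #8, #10, #16, #17, #18, #21, #22, #25, #26, #27, #28, #29.
Seated jurors 1–12: #4, #6, #7, #9, #11, #12, #13, #14, #15, #19, #20, #23 (alternates #24 not counted).
Of those, in Precinct 3: #11, #20 → 2.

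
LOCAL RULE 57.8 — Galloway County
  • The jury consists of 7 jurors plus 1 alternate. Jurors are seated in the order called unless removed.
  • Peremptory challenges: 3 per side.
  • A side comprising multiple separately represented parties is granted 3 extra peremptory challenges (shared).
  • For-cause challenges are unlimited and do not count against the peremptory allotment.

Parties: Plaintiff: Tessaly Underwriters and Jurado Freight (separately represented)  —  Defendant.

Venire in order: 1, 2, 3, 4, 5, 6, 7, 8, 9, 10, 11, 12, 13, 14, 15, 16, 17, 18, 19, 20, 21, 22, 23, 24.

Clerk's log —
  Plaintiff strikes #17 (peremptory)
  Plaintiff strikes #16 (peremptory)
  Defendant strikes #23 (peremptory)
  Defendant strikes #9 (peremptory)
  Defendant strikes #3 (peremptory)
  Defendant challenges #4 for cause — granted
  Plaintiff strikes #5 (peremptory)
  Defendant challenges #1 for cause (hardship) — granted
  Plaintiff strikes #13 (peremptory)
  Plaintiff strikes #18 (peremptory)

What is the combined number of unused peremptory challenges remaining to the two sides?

Plaintiff allotment: 3 base + 3 multi-party = 6. Defendant allotment: 3.
Plaintiff peremptories used: #17, #16, #5, #13, #18 — 5.
Defendant peremptories used: #23, #9, #3 — 3 (for-cause on #4, #1 don't count).
Remaining: (6 − 5) + (3 − 3) = 1.

1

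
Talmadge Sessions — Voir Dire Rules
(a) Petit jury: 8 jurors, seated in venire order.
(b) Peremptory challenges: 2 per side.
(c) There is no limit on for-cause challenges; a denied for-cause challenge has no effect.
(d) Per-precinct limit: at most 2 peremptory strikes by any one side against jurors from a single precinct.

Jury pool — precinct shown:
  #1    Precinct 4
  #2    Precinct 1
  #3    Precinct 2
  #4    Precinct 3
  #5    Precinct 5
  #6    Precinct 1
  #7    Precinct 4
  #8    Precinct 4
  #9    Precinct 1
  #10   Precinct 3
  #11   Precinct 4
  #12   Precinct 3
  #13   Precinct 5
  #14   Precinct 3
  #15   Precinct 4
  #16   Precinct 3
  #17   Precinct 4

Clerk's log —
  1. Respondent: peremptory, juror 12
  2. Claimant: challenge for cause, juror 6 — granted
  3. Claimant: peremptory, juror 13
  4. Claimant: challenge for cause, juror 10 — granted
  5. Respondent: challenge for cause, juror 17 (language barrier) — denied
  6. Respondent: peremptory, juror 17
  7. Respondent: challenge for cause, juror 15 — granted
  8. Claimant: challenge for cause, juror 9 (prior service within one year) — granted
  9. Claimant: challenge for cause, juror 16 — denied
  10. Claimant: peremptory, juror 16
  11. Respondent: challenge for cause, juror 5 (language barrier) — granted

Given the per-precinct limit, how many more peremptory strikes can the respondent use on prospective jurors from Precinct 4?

0

Respondent peremptories so far: #12, #17 — 2 of 2 used, 0 left overall.
Against Precinct 4: #17 — 1 used; per-precinct cap 2 leaves 1.
Binding limit: min(0, 1) = 0.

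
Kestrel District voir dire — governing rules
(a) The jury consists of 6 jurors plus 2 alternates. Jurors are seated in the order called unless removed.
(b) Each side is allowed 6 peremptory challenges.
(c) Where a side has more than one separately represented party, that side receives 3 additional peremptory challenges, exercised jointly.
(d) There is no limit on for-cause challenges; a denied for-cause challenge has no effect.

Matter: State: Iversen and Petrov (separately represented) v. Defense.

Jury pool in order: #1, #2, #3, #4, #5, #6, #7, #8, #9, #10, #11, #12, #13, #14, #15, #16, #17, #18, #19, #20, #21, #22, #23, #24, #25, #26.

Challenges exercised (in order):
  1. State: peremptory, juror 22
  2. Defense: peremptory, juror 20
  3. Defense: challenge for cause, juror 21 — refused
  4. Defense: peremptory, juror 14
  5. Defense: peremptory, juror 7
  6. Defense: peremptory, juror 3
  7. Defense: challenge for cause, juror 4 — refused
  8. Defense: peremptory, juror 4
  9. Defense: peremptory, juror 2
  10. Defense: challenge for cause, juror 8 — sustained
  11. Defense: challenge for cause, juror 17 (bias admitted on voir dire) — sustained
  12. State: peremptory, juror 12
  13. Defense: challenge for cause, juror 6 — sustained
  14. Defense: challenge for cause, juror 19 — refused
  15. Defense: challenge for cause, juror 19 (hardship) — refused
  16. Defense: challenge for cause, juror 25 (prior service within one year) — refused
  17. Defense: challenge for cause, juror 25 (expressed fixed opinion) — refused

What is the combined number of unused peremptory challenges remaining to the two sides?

7

State allotment: 6 base + 3 multi-party = 9. Defense allotment: 6.
State peremptories used: #22, #12 — 2.
Defense peremptories used: #20, #14, #7, #3, #4, #2 — 6 (for-cause on #21, #4, #8, #17, #6, #19, #19, #25, #25 don't count).
Remaining: (9 − 2) + (6 − 6) = 7.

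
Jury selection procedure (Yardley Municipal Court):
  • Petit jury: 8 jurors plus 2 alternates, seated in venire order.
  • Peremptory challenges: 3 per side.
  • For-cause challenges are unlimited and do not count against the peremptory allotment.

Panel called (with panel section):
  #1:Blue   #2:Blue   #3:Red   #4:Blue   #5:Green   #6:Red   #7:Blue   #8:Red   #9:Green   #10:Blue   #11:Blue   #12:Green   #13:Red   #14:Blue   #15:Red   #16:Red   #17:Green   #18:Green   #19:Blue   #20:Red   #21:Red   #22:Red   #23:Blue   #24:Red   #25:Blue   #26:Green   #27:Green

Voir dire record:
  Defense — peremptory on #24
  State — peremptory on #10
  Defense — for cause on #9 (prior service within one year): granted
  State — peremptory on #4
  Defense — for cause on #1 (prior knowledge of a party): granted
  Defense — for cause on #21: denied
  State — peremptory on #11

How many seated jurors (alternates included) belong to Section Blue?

3

Removed: #1, #4, #9, #10, #11, #24.
Seated (10 incl. alternates): #2, #3, #5, #6, #7, #8, #12, #13, #14, #15.
Of those, in Section Blue: #2, #7, #14 → 3.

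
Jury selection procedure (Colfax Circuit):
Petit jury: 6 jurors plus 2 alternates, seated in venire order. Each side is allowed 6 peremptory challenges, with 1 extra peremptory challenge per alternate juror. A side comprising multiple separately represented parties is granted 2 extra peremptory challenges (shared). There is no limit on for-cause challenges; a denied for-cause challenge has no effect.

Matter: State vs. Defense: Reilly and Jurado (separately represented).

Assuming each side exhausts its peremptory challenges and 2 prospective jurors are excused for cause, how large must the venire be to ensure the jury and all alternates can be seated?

Seats to fill: 6 + 2 alternates = 8.
Peremptories — State: 6 + 1×2 = 8; Defense: 6 + 1×2 + 2 = 10; total 18.
For-cause removals: 2.
Minimum venire: 8 + 18 + 2 = 28.

28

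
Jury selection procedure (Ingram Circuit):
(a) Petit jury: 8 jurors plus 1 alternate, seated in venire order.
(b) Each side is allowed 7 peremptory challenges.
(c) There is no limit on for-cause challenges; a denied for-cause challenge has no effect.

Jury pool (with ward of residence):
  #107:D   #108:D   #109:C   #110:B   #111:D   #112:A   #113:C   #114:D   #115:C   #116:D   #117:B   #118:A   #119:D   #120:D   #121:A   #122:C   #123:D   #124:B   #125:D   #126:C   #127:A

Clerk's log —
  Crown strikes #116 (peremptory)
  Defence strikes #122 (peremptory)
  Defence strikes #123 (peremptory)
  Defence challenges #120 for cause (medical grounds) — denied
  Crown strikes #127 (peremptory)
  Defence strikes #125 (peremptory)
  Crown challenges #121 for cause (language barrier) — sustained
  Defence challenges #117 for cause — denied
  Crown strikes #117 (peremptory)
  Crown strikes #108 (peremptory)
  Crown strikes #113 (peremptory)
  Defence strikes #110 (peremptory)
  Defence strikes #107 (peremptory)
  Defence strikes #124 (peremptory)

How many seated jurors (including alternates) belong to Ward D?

4

Removed: #107, #108, #110, #113, #116, #117, #121, #122, #123, #124, #125, #127.
Seated (9 incl. alternates): #109, #111, #112, #114, #115, #118, #119, #120, #126.
Of those, in Ward D: #111, #114, #119, #120 → 4.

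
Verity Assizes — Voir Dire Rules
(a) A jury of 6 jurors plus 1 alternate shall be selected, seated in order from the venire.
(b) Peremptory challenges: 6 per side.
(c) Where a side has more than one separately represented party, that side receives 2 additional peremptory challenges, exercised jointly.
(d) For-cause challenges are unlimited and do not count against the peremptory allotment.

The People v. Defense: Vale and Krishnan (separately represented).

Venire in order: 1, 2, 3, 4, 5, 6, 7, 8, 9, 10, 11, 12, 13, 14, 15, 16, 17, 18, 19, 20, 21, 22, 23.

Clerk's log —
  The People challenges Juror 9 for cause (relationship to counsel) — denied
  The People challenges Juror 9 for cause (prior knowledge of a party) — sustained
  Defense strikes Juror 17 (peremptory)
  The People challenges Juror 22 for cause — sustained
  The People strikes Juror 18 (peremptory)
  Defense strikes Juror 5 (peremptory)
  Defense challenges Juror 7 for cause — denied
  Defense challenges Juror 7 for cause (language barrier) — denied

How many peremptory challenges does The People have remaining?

5

The People allotment: 6.
The People peremptories used: #18 — 1 (for-cause on #9, #9, #22 don't count).
Remaining: 6 − 1 = 5.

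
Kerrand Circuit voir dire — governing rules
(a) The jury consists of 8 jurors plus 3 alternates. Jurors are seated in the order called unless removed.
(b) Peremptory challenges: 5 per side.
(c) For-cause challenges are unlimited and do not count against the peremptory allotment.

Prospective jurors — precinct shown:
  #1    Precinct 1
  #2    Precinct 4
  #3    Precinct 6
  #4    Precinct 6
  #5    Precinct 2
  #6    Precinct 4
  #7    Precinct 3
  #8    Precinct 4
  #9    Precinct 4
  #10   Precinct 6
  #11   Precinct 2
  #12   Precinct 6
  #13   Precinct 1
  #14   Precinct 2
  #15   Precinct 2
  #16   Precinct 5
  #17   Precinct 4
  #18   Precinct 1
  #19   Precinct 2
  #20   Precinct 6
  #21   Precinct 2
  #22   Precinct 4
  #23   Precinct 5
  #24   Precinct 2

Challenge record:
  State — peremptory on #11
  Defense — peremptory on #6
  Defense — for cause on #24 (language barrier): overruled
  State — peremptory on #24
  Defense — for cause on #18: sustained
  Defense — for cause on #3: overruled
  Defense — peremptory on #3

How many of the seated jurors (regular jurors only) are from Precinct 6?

Removed: #3, #6, #11, #18, #24.
Seated jurors 1–8: #1, #2, #4, #5, #7, #8, #9, #10 (alternates #12, #13, #14 not counted).
Of those, in Precinct 6: #4, #10 → 2.

2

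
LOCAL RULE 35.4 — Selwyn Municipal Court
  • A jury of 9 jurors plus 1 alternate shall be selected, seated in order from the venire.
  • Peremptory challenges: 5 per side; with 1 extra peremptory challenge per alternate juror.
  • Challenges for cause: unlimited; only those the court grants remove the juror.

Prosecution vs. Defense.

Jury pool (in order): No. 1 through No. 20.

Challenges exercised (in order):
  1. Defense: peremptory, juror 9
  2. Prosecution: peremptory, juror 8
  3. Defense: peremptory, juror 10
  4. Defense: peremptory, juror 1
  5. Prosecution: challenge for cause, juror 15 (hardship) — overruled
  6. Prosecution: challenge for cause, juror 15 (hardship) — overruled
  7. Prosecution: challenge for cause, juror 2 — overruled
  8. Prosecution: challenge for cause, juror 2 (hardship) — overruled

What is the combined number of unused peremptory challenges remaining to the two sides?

8

Prosecution allotment: 5 base + 1 × 1 alternate = 6. Defense allotment: 5 base + 1 × 1 alternate = 6.
Prosecution peremptories used: #8 — 1 (for-cause on #15, #15, #2, #2 don't count).
Defense peremptories used: #9, #10, #1 — 3.
Remaining: (6 − 1) + (6 − 3) = 8.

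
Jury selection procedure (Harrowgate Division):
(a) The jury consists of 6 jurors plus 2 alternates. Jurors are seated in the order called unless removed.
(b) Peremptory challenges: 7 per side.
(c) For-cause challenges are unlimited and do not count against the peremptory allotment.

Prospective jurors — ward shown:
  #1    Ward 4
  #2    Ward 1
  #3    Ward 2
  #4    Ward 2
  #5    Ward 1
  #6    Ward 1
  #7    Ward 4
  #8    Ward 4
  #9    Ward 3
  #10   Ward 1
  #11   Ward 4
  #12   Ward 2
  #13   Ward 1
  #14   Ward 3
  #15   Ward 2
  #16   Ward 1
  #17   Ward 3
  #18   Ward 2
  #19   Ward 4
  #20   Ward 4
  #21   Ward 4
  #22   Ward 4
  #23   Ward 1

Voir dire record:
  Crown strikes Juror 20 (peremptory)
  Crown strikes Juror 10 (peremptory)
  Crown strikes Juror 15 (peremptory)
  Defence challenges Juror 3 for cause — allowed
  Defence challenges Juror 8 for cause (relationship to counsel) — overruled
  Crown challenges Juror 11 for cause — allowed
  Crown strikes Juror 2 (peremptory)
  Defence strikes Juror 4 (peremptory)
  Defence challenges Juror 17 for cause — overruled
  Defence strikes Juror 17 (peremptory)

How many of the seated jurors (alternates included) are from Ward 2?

Removed: #2, #3, #4, #10, #11, #15, #17, #20.
Seated (8 incl. alternates): #1, #5, #6, #7, #8, #9, #12, #13.
Of those, in Ward 2: #12 → 1.

1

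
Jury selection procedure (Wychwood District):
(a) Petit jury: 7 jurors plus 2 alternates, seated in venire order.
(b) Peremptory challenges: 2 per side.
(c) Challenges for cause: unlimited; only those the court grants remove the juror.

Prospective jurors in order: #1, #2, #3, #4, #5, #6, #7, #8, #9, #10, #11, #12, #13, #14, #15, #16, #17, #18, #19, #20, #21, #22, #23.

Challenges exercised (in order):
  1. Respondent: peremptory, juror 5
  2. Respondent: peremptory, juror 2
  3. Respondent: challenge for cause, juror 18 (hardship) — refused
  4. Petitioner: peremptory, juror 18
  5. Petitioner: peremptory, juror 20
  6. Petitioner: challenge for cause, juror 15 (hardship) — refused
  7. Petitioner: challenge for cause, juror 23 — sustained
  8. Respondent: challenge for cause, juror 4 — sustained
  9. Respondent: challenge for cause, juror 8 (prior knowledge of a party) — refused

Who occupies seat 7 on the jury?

Removed: #2, #4, #5, #18, #20, #23. (#8, #15 stay — for-cause denied.)
Seating in order: seats 1–7 → #1, #3, #6, #7, #8, #9, #10; alternates → #11, #12.
So seat 7 is #10.

10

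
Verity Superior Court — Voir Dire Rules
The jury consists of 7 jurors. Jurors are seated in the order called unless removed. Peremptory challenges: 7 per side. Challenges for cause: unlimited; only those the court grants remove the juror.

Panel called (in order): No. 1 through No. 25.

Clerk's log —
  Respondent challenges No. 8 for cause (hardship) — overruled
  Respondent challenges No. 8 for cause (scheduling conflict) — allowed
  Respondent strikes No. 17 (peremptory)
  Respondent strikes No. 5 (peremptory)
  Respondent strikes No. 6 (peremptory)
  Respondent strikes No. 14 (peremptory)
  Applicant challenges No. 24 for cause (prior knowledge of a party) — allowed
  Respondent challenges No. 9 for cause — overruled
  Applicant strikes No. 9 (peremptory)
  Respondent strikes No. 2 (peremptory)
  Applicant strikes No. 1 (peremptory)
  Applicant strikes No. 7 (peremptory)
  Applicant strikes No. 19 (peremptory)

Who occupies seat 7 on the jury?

Removed: #1, #2, #5, #6, #7, #8, #9, #14, #17, #19, #24.
Seating in order: seats 1–7 → #3, #4, #10, #11, #12, #13, #15.
So seat 7 is #15.

15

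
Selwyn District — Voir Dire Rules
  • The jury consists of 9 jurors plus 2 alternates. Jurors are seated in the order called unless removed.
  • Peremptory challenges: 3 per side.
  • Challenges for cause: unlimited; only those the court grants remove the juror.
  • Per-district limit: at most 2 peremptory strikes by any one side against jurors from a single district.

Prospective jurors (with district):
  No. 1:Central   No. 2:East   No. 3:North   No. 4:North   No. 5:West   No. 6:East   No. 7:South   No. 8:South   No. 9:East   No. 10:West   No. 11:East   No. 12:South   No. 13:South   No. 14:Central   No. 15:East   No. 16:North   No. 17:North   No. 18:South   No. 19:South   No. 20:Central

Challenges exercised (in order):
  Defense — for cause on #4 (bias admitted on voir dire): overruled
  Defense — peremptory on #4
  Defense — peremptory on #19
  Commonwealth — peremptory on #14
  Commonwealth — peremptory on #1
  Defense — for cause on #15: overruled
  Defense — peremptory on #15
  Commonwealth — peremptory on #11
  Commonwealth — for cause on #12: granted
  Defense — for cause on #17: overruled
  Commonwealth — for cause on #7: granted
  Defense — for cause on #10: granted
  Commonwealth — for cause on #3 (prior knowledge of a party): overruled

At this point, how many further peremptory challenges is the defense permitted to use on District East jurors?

Defense peremptories so far: #4, #19, #15 — 3 of 3 used, 0 left overall.
Against District East: #15 — 1 used; per-district cap 2 leaves 1.
Binding limit: min(0, 1) = 0.

0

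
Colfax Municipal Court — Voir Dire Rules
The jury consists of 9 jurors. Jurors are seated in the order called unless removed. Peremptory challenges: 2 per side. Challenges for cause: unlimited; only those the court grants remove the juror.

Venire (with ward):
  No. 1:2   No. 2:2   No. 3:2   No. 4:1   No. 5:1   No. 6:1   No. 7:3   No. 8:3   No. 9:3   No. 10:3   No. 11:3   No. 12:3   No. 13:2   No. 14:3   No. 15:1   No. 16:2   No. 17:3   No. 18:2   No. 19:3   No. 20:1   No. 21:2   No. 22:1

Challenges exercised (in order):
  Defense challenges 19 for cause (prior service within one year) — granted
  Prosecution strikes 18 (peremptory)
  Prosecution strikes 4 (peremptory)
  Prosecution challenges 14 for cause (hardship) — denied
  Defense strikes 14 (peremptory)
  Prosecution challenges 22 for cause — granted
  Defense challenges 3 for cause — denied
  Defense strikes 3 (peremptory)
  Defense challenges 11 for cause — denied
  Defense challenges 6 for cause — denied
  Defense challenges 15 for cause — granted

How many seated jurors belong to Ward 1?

2

Removed: #3, #4, #14, #15, #18, #19, #22.
Seated jurors 1–9: #1, #2, #5, #6, #7, #8, #9, #10, #11.
Of those, in Ward 1: #5, #6 → 2.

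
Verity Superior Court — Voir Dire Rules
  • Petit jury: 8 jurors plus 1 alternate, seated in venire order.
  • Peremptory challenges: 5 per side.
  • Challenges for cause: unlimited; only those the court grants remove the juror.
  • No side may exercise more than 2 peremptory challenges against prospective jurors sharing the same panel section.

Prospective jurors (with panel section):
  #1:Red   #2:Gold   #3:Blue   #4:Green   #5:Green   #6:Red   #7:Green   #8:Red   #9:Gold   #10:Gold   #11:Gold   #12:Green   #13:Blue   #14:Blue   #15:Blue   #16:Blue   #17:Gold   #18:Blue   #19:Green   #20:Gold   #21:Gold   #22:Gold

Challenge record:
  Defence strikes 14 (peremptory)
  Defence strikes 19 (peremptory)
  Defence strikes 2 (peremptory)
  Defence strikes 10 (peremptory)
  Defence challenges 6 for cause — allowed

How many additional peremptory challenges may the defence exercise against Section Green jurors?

Defence peremptories so far: #14, #19, #2, #10 — 4 of 5 used, 1 left overall.
Against Section Green: #19 — 1 used; per-section cap 2 leaves 1.
Binding limit: min(1, 1) = 1.

1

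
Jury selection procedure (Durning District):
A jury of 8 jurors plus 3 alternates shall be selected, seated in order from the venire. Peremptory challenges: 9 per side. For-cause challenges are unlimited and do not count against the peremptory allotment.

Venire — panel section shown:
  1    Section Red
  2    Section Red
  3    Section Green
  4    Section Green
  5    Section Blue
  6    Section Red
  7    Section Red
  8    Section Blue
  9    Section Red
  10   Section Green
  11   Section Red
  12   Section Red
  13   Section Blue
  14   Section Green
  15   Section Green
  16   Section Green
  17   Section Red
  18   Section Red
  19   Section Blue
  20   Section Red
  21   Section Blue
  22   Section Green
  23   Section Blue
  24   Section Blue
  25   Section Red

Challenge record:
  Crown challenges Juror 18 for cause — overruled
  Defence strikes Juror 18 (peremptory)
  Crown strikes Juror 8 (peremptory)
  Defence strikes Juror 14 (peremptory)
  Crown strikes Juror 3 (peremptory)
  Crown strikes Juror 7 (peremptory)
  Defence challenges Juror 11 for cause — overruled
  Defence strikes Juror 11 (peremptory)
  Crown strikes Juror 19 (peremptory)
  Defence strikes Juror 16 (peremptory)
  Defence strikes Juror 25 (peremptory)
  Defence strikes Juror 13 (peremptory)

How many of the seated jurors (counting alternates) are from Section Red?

Removed: #3, #7, #8, #11, #13, #14, #16, #18, #19, #25.
Seated (11 incl. alternates): #1, #2, #4, #5, #6, #9, #10, #12, #15, #17, #20.
Of those, in Section Red: #1, #2, #6, #9, #12, #17, #20 → 7.

7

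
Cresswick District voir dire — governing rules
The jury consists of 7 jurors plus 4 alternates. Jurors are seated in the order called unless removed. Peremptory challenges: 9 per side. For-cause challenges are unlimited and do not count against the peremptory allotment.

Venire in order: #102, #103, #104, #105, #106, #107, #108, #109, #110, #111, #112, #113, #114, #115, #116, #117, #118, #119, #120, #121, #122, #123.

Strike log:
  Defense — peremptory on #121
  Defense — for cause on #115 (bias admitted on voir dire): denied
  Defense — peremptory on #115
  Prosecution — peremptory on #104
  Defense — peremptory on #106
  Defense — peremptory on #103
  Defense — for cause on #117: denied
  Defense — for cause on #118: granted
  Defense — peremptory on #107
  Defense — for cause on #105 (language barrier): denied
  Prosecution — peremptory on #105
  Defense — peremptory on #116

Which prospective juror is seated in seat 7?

113

Removed: #103, #104, #105, #106, #107, #115, #116, #118, #121. (#117 stays — for-cause denied.)
Seating in order: seats 1–7 → #102, #108, #109, #110, #111, #112, #113; alternates → #114, #117, #119, #120.
So seat 7 is #113.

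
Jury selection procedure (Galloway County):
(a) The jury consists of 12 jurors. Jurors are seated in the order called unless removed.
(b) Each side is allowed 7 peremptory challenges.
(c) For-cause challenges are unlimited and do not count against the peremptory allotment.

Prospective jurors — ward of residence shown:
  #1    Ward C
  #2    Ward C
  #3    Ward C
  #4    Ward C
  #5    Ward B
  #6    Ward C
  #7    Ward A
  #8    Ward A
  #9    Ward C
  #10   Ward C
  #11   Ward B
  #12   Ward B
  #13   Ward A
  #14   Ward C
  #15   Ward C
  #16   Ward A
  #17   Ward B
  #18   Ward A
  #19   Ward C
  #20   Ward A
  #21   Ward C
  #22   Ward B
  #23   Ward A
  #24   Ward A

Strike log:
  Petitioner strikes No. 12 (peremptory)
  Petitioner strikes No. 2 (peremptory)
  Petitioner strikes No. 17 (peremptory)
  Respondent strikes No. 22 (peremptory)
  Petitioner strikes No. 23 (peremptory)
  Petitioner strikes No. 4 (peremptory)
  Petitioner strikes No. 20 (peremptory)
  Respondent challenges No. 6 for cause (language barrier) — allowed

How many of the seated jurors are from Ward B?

2

Removed: #2, #4, #6, #12, #17, #20, #22, #23.
Seated jurors 1–12: #1, #3, #5, #7, #8, #9, #10, #11, #13, #14, #15, #16.
Of those, in Ward B: #5, #11 → 2.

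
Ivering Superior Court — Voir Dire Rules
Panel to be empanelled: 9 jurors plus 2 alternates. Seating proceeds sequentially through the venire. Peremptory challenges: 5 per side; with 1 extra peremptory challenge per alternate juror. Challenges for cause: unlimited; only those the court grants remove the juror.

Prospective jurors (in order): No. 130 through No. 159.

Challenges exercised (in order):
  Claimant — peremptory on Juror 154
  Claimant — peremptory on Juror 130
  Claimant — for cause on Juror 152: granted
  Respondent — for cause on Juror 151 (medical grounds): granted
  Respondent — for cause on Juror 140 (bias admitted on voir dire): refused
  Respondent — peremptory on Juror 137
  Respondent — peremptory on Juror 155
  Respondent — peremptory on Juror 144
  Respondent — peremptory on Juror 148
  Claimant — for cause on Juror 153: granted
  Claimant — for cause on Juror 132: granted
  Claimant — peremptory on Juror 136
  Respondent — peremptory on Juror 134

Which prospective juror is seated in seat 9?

Removed: #130, #132, #134, #136, #137, #144, #148, #151, #152, #153, #154, #155. (#140 stays — for-cause denied.)
Seating in order: seats 1–9 → #131, #133, #135, #138, #139, #140, #141, #142, #143; alternates → #145, #146.
So seat 9 is #143.

143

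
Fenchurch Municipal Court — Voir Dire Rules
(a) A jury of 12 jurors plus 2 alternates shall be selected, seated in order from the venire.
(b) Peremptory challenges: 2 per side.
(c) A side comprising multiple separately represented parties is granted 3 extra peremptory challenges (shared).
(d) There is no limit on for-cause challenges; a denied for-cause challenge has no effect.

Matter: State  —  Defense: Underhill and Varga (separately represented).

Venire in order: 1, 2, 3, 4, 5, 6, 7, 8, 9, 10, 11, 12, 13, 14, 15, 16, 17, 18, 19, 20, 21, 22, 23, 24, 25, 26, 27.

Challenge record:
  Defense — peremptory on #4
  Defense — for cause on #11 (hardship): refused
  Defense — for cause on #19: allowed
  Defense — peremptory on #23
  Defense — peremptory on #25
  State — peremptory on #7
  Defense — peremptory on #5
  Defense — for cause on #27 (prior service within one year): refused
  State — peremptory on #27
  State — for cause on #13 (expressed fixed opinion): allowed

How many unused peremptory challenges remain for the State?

0

State allotment: 2.
State peremptories used: #7, #27 — 2 (the for-cause on #13 doesn't count).
Remaining: 2 − 2 = 0.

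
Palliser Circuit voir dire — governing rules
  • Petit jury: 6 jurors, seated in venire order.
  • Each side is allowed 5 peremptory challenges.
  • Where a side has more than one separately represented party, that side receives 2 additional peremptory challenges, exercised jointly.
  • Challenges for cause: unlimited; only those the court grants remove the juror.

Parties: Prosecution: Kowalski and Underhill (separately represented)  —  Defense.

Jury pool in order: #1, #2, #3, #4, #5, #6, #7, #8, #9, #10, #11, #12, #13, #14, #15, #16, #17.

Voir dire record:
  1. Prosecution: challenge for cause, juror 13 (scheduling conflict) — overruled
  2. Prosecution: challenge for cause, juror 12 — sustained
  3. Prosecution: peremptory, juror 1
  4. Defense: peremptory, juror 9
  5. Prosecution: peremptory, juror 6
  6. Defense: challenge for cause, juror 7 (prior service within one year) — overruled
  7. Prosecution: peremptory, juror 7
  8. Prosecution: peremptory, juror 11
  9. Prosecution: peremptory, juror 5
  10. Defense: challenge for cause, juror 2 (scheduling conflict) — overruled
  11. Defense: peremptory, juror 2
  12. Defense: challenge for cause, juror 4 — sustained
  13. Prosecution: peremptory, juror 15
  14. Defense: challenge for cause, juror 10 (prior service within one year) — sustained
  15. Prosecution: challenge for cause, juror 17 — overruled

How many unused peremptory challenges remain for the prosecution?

1

Prosecution allotment: 5 base + 2 multi-party = 7.
Prosecution peremptories used: #1, #6, #7, #11, #5, #15 — 6 (for-cause on #13, #12, #17 don't count).
Remaining: 7 − 6 = 1.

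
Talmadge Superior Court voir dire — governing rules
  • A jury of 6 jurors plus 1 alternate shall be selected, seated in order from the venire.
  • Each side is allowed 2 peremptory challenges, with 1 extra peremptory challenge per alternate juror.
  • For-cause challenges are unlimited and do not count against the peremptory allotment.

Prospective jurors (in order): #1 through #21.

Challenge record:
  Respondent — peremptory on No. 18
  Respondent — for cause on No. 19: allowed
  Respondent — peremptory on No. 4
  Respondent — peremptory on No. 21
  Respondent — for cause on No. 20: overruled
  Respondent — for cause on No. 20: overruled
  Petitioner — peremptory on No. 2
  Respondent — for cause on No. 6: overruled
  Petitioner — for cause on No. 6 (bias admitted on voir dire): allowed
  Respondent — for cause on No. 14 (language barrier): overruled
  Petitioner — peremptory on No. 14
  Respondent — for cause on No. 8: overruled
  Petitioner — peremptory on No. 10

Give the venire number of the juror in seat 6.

9

Removed: #2, #4, #6, #10, #14, #18, #19, #21. (#8, #20 stay — for-cause denied.)
Seating in order: seats 1–6 → #1, #3, #5, #7, #8, #9; alternates → #11.
So seat 6 is #9.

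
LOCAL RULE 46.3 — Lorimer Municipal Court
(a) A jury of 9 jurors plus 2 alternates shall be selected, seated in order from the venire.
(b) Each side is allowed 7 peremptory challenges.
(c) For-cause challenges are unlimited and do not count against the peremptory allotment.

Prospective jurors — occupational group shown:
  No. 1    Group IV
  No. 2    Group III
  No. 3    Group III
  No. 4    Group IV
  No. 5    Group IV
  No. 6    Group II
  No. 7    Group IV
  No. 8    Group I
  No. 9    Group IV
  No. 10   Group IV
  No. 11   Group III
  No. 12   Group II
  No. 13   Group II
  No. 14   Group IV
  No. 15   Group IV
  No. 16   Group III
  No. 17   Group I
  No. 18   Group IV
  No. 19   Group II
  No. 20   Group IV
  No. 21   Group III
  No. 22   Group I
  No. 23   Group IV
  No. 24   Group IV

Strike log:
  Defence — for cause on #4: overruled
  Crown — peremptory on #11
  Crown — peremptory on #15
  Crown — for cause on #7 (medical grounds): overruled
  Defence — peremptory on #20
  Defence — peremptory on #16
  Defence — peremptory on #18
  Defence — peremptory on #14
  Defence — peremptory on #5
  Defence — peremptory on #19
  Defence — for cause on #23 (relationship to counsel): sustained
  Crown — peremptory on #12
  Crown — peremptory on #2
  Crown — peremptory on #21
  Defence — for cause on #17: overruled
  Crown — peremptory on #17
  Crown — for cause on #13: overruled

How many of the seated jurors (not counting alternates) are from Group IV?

Removed: #2, #5, #11, #12, #14, #15, #16, #17, #18, #19, #20, #21, #23.
Seated jurors 1–9: #1, #3, #4, #6, #7, #8, #9, #10, #13 (alternates #22, #24 not counted).
Of those, in Group IV: #1, #4, #7, #9, #10 → 5.

5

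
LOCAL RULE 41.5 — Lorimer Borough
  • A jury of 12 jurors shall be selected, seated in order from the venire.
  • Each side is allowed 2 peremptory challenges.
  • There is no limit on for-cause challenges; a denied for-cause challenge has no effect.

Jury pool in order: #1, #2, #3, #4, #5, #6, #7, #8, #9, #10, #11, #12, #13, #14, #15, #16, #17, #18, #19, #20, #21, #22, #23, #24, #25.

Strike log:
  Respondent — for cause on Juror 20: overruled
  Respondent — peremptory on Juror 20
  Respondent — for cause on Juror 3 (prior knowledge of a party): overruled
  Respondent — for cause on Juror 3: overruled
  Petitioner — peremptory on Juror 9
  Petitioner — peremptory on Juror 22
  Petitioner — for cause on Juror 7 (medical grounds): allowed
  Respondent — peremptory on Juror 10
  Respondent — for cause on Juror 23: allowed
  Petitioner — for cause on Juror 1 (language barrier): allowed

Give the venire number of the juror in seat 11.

Removed: #1, #7, #9, #10, #20, #22, #23. (#3 stays — for-cause denied.)
Seating in order: seats 1–12 → #2, #3, #4, #5, #6, #8, #11, #12, #13, #14, #15, #16.
So seat 11 is #15.

15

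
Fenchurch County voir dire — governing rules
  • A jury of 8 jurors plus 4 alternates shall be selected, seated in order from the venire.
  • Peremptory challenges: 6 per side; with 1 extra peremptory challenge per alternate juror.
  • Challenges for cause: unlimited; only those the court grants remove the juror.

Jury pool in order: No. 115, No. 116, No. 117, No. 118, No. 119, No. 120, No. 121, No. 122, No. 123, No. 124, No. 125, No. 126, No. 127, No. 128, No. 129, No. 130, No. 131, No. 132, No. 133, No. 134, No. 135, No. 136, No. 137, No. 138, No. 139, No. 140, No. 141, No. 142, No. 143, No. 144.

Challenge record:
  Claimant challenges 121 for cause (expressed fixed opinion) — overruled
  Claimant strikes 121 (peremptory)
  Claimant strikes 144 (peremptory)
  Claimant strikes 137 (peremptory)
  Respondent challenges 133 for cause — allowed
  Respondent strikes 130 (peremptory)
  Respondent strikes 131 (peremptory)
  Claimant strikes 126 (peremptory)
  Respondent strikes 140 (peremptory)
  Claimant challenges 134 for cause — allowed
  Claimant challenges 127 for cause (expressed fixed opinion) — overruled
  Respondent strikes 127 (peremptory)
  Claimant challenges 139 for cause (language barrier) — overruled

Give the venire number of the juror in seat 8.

123

Removed: #121, #126, #127, #130, #131, #133, #134, #137, #140, #144. (#139 stays — for-cause denied.)
Seating in order: seats 1–8 → #115, #116, #117, #118, #119, #120, #122, #123; alternates → #124, #125, #128, #129.
So seat 8 is #123.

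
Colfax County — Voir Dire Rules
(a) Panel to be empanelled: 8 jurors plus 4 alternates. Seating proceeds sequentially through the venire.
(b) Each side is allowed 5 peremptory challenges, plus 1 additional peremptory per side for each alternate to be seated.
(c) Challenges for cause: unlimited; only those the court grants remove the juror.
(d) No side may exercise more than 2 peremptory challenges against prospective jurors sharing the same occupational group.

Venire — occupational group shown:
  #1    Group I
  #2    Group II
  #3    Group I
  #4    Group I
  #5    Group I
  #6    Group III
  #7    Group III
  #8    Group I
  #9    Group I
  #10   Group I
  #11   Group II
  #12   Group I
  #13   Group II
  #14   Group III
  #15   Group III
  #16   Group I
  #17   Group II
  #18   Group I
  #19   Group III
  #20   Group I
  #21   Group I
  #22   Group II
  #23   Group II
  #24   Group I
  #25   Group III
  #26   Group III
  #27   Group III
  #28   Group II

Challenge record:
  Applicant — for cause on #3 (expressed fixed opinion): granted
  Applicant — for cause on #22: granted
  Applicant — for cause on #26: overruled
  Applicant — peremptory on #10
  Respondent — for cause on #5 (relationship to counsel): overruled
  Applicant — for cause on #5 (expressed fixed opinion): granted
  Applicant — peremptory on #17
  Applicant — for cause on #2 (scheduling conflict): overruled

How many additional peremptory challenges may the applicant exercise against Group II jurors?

Applicant peremptories so far: #10, #17 — 2 of 9 used, 7 left overall.
Against Group II: #17 — 1 used; per-group cap 2 leaves 1.
Binding limit: min(7, 1) = 1.

1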